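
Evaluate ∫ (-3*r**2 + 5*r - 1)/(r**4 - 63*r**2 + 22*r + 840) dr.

-79*log(r - 6)/130 + 17*log(r - 5)/36 - 23*log(r + 4)/90 + 61*log(r + 7)/156 + C

Factor the denominator: (r - 6)*(r - 5)*(r + 4)*(r + 7).
Partial-fraction decomposition: 61/(156*(r + 7)) - 23/(90*(r + 4)) + 17/(36*(r - 5)) - 79/(130*(r - 6)).
Integrate each term: A/(r−a) contributes A·log|r−a|.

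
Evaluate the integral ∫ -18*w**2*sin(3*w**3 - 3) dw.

2*cos(3*w**3 - 3) + C

Let u = 3*w**3 - 3, so du = (9*w**2) dw.
Rewriting, the integral becomes -2·∫ sin(u) du = -2·-cos(u).
Substituting back, u = 3*w**3 - 3.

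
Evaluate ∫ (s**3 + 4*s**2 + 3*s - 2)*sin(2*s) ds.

-s**3*cos(2*s)/2 + 3*s**2*sin(2*s)/4 - 2*s**2*cos(2*s) + 2*s*sin(2*s) - 3*s*cos(2*s)/4 + 3*sin(2*s)/8 + 2*cos(2*s) + C

Use integration by parts with u = s**3 + 4*s**2 + 3*s - 2, dv = sin(2*s) ds, so v = -cos(2*s)/2.
Apply parts 3 times (tabular method): alternate signs, differentiate u down to 0, integrate dv up.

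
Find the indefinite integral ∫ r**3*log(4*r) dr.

r**4*(log(r) + 2*log(2))/4 - r**4/16 + C

Use integration by parts with u = log(4*r), dv = r**3 dr.
Then du = 1/r dr and v = r**4/4.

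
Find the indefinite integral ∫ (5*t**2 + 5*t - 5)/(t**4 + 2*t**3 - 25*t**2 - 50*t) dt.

log(t)/10 + 29*log(t - 5)/70 + 5*log(t + 2)/42 - 19*log(t + 5)/30 + C

Factor the denominator: t*(t - 5)*(t + 2)*(t + 5).
Partial-fraction decomposition: -19/(30*(t + 5)) + 5/(42*(t + 2)) + 29/(70*(t - 5)) + 1/(10*t).
Integrate each term: A/(t−a) contributes A·log|t−a|.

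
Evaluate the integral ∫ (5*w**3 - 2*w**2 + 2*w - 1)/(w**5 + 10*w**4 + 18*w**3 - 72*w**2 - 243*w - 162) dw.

Factor the denominator: (w - 3)*(w + 1)*(w + 3)**2*(w + 6).
Partial-fraction decomposition: -233/(81*(w + 6)) + 287/(108*(w + 3)) - 40/(9*(w + 3)**2) + 1/(8*(w + 1)) + 61/(648*(w - 3)).
Integrate each term; A/(w−a) gives A·log|w−a|; A/(w−a)² gives −A/(w−a).

61*log(w - 3)/648 + log(w + 1)/8 + 287*log(w + 3)/108 - 233*log(w + 6)/81 + 40/(9*w + 27) + C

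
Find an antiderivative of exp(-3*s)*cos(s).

exp(-3*s)*sin(s)/10 - 3*exp(-3*s)*cos(s)/10 + C

Let I denote the integral. Integrate by parts with u = cos(s), dv = exp(-3*s) ds, so v = -exp(-3*s)/3: I = -exp(-3*s)*cos(s)/3 − (1/3)·∫ exp(-3*s)*sin(s) ds.
Apply parts again with u = sin(s), dv = exp(-3*s) ds: ∫ exp(-3*s)*sin(s) ds = -exp(-3*s)*sin(s)/3 + (1/3)·I. Substituting back brings back I: I = exp(-3*s)*sin(s)/9 - exp(-3*s)*cos(s)/3 − (1/9)·I.
Solving for I: (1 + 1/9)·I equals the remaining terms, so I = (9/10)·(exp(-3*s)*sin(s)/9 - exp(-3*s)*cos(s)/3).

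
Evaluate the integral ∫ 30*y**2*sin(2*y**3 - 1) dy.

-5*cos(2*y**3 - 1) + C

Let u = 2*y**3 - 1, so du = (6*y**2) dy.
Rewriting, the integral becomes 5·∫ sin(u) du = 5·-cos(u).
Substituting back, u = 2*y**3 - 1.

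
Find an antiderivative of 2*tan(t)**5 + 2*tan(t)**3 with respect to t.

tan(t)**4/2 + C

Let u = tan(t), so du = (tan(t)**2 + 1) dt.
Rewriting, the integral becomes 2·∫ u^3 du = 2·u^4/4.
Substituting back, u = tan(t).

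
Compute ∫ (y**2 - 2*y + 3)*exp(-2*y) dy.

Use integration by parts with u = y**2 - 2*y + 3, dv = exp(-2*y) dy, so v = -exp(-2*y)/2.
Apply parts 2 times (tabular method): alternate signs, differentiate u down to 0, integrate dv up.

(-2*y**2 + 2*y - 5)*exp(-2*y)/4 + C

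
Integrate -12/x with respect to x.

-12*log(x) - 4*log(3) + C

Let u = 3*x**3, so du = (9*x**2) dx.
Rewriting, the integral becomes -4·∫ 1/u du = -4·log(u).
Substituting back, u = 3*x**3.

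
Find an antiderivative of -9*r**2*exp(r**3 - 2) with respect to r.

-3*exp(r**3 - 2) + C

Let u = r**3 - 2, so du = (3*r**2) dr.
Rewriting, the integral becomes -3·∫ e^u du = -3·e^u.
Substituting back, u = r**3 - 2.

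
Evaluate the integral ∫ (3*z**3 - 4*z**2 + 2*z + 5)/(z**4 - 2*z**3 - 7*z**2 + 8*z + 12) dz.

14*log(z - 3)/5 - 17*log(z - 2)/12 - log(z + 1)/3 + 39*log(z + 2)/20 + C

Factor the denominator: (z - 3)*(z - 2)*(z + 1)*(z + 2).
Partial-fraction decomposition: 39/(20*(z + 2)) - 1/(3*(z + 1)) - 17/(12*(z - 2)) + 14/(5*(z - 3)).
Integrate each term: A/(z−a) contributes A·log|z−a|.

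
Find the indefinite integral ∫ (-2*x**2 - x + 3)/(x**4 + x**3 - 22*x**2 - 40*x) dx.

-3*log(x)/40 - 52*log(x - 5)/315 - 3*log(x + 2)/28 + 25*log(x + 4)/72 + C

Factor the denominator: x*(x - 5)*(x + 2)*(x + 4).
Partial-fraction decomposition: 25/(72*(x + 4)) - 3/(28*(x + 2)) - 52/(315*(x - 5)) - 3/(40*x).
Integrate each term: A/(x−a) contributes A·log|x−a|.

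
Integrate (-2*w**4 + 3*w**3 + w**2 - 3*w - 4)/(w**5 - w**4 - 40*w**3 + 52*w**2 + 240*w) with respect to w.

Factor the denominator: w*(w - 5)*(w - 4)*(w + 2)*(w + 6).
Partial-fraction decomposition: -29/(24*(w + 6)) + 25/(168*(w + 2)) + 4/(3*(w - 4)) - 79/(35*(w - 5)) - 1/(60*w).
Integrate each term: A/(w−a) contributes A·log|w−a|.

-log(w)/60 - 79*log(w - 5)/35 + 4*log(w - 4)/3 + 25*log(w + 2)/168 - 29*log(w + 6)/24 + C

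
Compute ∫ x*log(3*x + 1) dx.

x**2*log(3*x + 1)/2 - x**2/4 + x/6 - log(3*x + 1)/18 + C

Use integration by parts with u = log(3*x + 1), dv = x dx.
Then du = 3/(3*x + 1) dx and v = x**2/2.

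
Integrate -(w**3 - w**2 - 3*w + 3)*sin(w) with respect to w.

w**3*cos(w) - 3*w**2*sin(w) - w**2*cos(w) + 2*w*sin(w) - 9*w*cos(w) + 9*sin(w) + 5*cos(w) + C

Use integration by parts with u = w**3 - w**2 - 3*w + 3, dv = -sin(w) dw, so v = cos(w).
Apply parts 3 times (tabular method): alternate signs, differentiate u down to 0, integrate dv up.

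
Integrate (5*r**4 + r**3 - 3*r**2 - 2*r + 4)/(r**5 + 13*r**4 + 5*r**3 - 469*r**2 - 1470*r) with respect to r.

Factor the denominator: r*(r - 6)*(r + 5)*(r + 7)**2.
Partial-fraction decomposition: -296337/(33124*(r + 7)) - 11533/(182*(r + 7)**2) + 2939/(220*(r + 5)) + 3290/(5577*(r - 6)) - 2/(735*r).
Integrate each term; A/(r−a) gives A·log|r−a|; A/(r−a)² gives −A/(r−a).

-2*log(r)/735 + 3290*log(r - 6)/5577 + 2939*log(r + 5)/220 - 296337*log(r + 7)/33124 + 11533/(182*r + 1274) + C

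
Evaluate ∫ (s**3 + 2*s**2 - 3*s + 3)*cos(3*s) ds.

s**3*sin(3*s)/3 + 2*s**2*sin(3*s)/3 + s**2*cos(3*s)/3 - 11*s*sin(3*s)/9 + 4*s*cos(3*s)/9 + 23*sin(3*s)/27 - 11*cos(3*s)/27 + C

Use integration by parts with u = s**3 + 2*s**2 - 3*s + 3, dv = cos(3*s) ds, so v = sin(3*s)/3.
Apply parts 3 times (tabular method): alternate signs, differentiate u down to 0, integrate dv up.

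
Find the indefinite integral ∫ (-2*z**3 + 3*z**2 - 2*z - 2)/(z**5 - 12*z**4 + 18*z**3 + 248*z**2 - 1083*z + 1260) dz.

-185*log(z - 7)/192 + 10*log(z - 4)/3 - 619*log(z - 3)/256 + 37*log(z + 5)/768 + 35/(32*z - 96) + C

Factor the denominator: (z - 7)*(z - 4)*(z - 3)**2*(z + 5).
Partial-fraction decomposition: 37/(768*(z + 5)) - 619/(256*(z - 3)) - 35/(32*(z - 3)**2) + 10/(3*(z - 4)) - 185/(192*(z - 7)).
Integrate each term; A/(z−a) gives A·log|z−a|; A/(z−a)² gives −A/(z−a).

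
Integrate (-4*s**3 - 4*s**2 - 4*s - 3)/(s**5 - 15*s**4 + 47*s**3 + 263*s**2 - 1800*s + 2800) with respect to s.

Factor the denominator: (s - 7)*(s - 5)*(s - 4)**2*(s + 5).
Partial-fraction decomposition: 139/(3240*(s + 5)) - 1927/(81*(s - 4)) - 113/(9*(s - 4)**2) + 623/(20*(s - 5)) - 533/(72*(s - 7)).
Integrate each term; A/(s−a) gives A·log|s−a|; A/(s−a)² gives −A/(s−a).

-533*log(s - 7)/72 + 623*log(s - 5)/20 - 1927*log(s - 4)/81 + 139*log(s + 5)/3240 + 113/(9*s - 36) + C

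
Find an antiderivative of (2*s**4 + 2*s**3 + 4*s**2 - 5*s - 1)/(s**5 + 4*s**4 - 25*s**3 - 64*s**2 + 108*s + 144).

683*log(s - 4)/700 - 53*log(s - 2)/240 + 4*log(s + 1)/75 - 79*log(s + 3)/105 + 2333*log(s + 6)/1200 + C

Factor the denominator: (s - 4)*(s - 2)*(s + 1)*(s + 3)*(s + 6).
Partial-fraction decomposition: 2333/(1200*(s + 6)) - 79/(105*(s + 3)) + 4/(75*(s + 1)) - 53/(240*(s - 2)) + 683/(700*(s - 4)).
Integrate each term: A/(s−a) contributes A·log|s−a|.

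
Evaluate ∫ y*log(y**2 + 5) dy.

y**2*log(y**2 + 5)/2 - y**2/2 + 5*log(y**2 + 5)/2 + C

Let u = y**2 + 5, so du = (2*y) dy.
The integral becomes (1/2)·∫ log(u) du; integrate by parts with u′=log(u), dv′=du.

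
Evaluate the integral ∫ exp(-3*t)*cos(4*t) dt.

4*exp(-3*t)*sin(4*t)/25 - 3*exp(-3*t)*cos(4*t)/25 + C

Let I denote the integral. Integrate by parts with u = cos(4*t), dv = exp(-3*t) dt, so v = -exp(-3*t)/3: I = -exp(-3*t)*cos(4*t)/3 − (4/3)·∫ exp(-3*t)*sin(4*t) dt.
Apply parts again with u = sin(4*t), dv = exp(-3*t) dt: ∫ exp(-3*t)*sin(4*t) dt = -exp(-3*t)*sin(4*t)/3 + (4/3)·I. Substituting back brings back I: I = 4*exp(-3*t)*sin(4*t)/9 - exp(-3*t)*cos(4*t)/3 − (16/9)·I.
Solving for I: (1 + 16/9)·I equals the remaining terms, so I = (9/25)·(4*exp(-3*t)*sin(4*t)/9 - exp(-3*t)*cos(4*t)/3).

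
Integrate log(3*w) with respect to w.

w*(log(w) + log(3)) - w + C

Use integration by parts with u = log(3*w), dv = dw.
Then du = 1/w dw and v = w.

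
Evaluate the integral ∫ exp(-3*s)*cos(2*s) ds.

2*exp(-3*s)*sin(2*s)/13 - 3*exp(-3*s)*cos(2*s)/13 + C

Let I denote the integral. Integrate by parts with u = cos(2*s), dv = exp(-3*s) ds, so v = -exp(-3*s)/3: I = -exp(-3*s)*cos(2*s)/3 − (2/3)·∫ exp(-3*s)*sin(2*s) ds.
Apply parts again with u = sin(2*s), dv = exp(-3*s) ds: ∫ exp(-3*s)*sin(2*s) ds = -exp(-3*s)*sin(2*s)/3 + (2/3)·I. Substituting back brings back I: I = 2*exp(-3*s)*sin(2*s)/9 - exp(-3*s)*cos(2*s)/3 − (4/9)·I.
Solving for I: (1 + 4/9)·I equals the remaining terms, so I = (9/13)·(2*exp(-3*s)*sin(2*s)/9 - exp(-3*s)*cos(2*s)/3).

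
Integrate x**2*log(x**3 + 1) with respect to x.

Let u = x**3 + 1, so du = (3*x**2) dx.
The integral becomes (1/3)·∫ log(u) du; integrate by parts with u′=log(u), dv′=du.

x**3*log(x**3 + 1)/3 - x**3/3 + log(x**3 + 1)/3 + C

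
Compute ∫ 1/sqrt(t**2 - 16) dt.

log(t + sqrt(t**2 - 16)) + C

Substitute t = 4·sec(θ), so dt = 4·sec(θ)*tan(θ) dθ and the radical becomes sqrt(t**2 - 16) = 4·tan(θ) by the Pythagorean identity.
Integrate the resulting trig expression in θ, then back-substitute sec(θ) = t/4, tan(θ) = sqrt(t**2 - 16)/4 (absorbing any constant into C).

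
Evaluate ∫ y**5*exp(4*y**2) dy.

Let u = y², du = 2y dy; rewrite as (1/2)∫ u^2·exp(4u) du.
Now integrate by parts 2 times.

(8*y**4 - 4*y**2 + 1)*exp(4*y**2)/64 + C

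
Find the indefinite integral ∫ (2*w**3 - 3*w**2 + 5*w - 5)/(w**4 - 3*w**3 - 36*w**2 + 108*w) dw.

Factor the denominator: w*(w - 6)*(w - 3)*(w + 6).
Partial-fraction decomposition: 575/(648*(w + 6)) - 37/(81*(w - 3)) + 349/(216*(w - 6)) - 5/(108*w).
Integrate each term: A/(w−a) contributes A·log|w−a|.

-5*log(w)/108 + 349*log(w - 6)/216 - 37*log(w - 3)/81 + 575*log(w + 6)/648 + C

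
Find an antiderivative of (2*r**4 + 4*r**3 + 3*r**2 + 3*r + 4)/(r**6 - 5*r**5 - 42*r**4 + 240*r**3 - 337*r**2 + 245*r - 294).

Factor the denominator: (r - 7)*(r - 3)*(r - 2)*(r + 7)*(r**2 + 1).
Partial-fraction decomposition: -(r + 2)/(250*(r**2 + 1)) - 89/(1575*(r + 7)) + 86/(225*(r - 2)) - 31/(40*(r - 3)) + 3173/(7000*(r - 7)).
Integrate each term; A/(r−a) gives A·log|r−a|; the (Br+D)/(r²+p²) term gives a log and an atan.

3173*log(r - 7)/7000 - 31*log(r - 3)/40 + 86*log(r - 2)/225 - 89*log(r + 7)/1575 - log(r**2 + 1)/500 - atan(r)/125 + C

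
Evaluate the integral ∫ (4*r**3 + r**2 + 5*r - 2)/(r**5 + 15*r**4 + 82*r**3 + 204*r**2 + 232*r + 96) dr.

-2*log(r + 1)/3 - 39*log(r + 2)/8 + 131*log(r + 4)/12 - 43*log(r + 6)/8 - 5/(r + 2) + C

Factor the denominator: (r + 1)*(r + 2)**2*(r + 4)*(r + 6).
Partial-fraction decomposition: -43/(8*(r + 6)) + 131/(12*(r + 4)) - 39/(8*(r + 2)) + 5/(r + 2)**2 - 2/(3*(r + 1)).
Integrate each term; A/(r−a) gives A·log|r−a|; A/(r−a)² gives −A/(r−a).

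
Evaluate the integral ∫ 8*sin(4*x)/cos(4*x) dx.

Let u = cos(4*x), so du = (-4*sin(4*x)) dx.
Rewriting, the integral becomes -2·∫ 1/u du = -2·log(u).
Substituting back, u = cos(4*x).

-2*log(cos(4*x)) + C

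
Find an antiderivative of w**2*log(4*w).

Use integration by parts with u = log(4*w), dv = w**2 dw.
Then du = 1/w dw and v = w**3/3.

w**3*(log(w) + 2*log(2))/3 - w**3/9 + C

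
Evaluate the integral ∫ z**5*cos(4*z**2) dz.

z**4*sin(4*z**2)/8 + z**2*cos(4*z**2)/16 - sin(4*z**2)/64 + C

Let u = z², du = 2z dz; rewrite as (1/2)∫ u^2·cos(4u) du.
Now integrate by parts 2 times.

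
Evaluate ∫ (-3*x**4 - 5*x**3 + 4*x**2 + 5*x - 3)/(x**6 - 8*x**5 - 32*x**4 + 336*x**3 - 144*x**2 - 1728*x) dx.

log(x)/576 + 8947*log(x - 6)/9216 - 1007*log(x - 4)/960 - 5*log(x + 2)/3072 + 899*log(x + 6)/11520 + 533/(128*x - 768) + C

Factor the denominator: x*(x - 6)**2*(x - 4)*(x + 2)*(x + 6).
Partial-fraction decomposition: 899/(11520*(x + 6)) - 5/(3072*(x + 2)) - 1007/(960*(x - 4)) + 8947/(9216*(x - 6)) - 533/(128*(x - 6)**2) + 1/(576*x).
Integrate each term; A/(x−a) gives A·log|x−a|; A/(x−a)² gives −A/(x−a).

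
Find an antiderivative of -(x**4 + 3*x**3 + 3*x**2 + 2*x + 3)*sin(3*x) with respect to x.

Use integration by parts with u = x**4 + 3*x**3 + 3*x**2 + 2*x + 3, dv = -sin(3*x) dx, so v = cos(3*x)/3.
Apply parts 4 times (tabular method): alternate signs, differentiate u down to 0, integrate dv up.

x**4*cos(3*x)/3 - 4*x**3*sin(3*x)/9 + x**3*cos(3*x) - x**2*sin(3*x) + 5*x**2*cos(3*x)/9 - 10*x*sin(3*x)/27 + 71*cos(3*x)/81 + C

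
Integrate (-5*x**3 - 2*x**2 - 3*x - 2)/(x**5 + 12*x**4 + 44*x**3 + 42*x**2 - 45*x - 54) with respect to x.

-3*log(x - 1)/56 - log(x + 1)/10 - 223*log(x + 3)/72 + 1024*log(x + 6)/315 - 31/(6*x + 18) + C

Factor the denominator: (x - 1)*(x + 1)*(x + 3)**2*(x + 6).
Partial-fraction decomposition: 1024/(315*(x + 6)) - 223/(72*(x + 3)) + 31/(6*(x + 3)**2) - 1/(10*(x + 1)) - 3/(56*(x - 1)).
Integrate each term; A/(x−a) gives A·log|x−a|; A/(x−a)² gives −A/(x−a).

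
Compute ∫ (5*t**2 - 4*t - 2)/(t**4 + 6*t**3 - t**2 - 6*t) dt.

log(t)/3 - log(t - 1)/14 + 7*log(t + 1)/10 - 101*log(t + 6)/105 + C

Factor the denominator: t*(t - 1)*(t + 1)*(t + 6).
Partial-fraction decomposition: -101/(105*(t + 6)) + 7/(10*(t + 1)) - 1/(14*(t - 1)) + 1/(3*t).
Integrate each term: A/(t−a) contributes A·log|t−a|.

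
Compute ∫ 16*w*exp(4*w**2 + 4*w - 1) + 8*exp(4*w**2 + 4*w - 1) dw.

2*exp(4*w**2 + 4*w - 1) + C

Let u = 4*w**2 + 4*w - 1, so du = (8*w + 4) dw.
Rewriting, the integral becomes 2·∫ e^u du = 2·e^u.
Substituting back, u = 4*w**2 + 4*w - 1.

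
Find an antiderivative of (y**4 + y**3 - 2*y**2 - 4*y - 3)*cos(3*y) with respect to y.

Use integration by parts with u = y**4 + y**3 - 2*y**2 - 4*y - 3, dv = cos(3*y) dy, so v = sin(3*y)/3.
Apply parts 4 times (tabular method): alternate signs, differentiate u down to 0, integrate dv up.

y**4*sin(3*y)/3 + y**3*sin(3*y)/3 + 4*y**3*cos(3*y)/9 - 10*y**2*sin(3*y)/9 + y**2*cos(3*y)/3 - 14*y*sin(3*y)/9 - 20*y*cos(3*y)/27 - 61*sin(3*y)/81 - 14*cos(3*y)/27 + C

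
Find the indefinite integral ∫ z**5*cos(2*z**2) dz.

z**4*sin(2*z**2)/4 + z**2*cos(2*z**2)/4 - sin(2*z**2)/8 + C

Let u = z², du = 2z dz; rewrite as (1/2)∫ u^2·cos(2u) du.
Now integrate by parts 2 times.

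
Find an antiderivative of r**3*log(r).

r**4*log(r)/4 - r**4/16 + C

Use integration by parts with u = log(r), dv = r**3 dr.
Then du = 1/r dr and v = r**4/4.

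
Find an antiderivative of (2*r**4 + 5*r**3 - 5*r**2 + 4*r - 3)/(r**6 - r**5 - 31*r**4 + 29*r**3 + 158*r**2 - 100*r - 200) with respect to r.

Factor the denominator: (r - 5)*(r - 2)**2*(r + 1)*(r + 2)*(r + 5).
Partial-fraction decomposition: -159/(1960*(r + 5)) - 13/(112*(r + 2)) + 5/(72*(r + 1)) - 799/(2352*(r - 2)) - 19/(84*(r - 2)**2) + 589/(1260*(r - 5)).
Integrate each term; A/(r−a) gives A·log|r−a|; A/(r−a)² gives −A/(r−a).

589*log(r - 5)/1260 - 799*log(r - 2)/2352 + 5*log(r + 1)/72 - 13*log(r + 2)/112 - 159*log(r + 5)/1960 + 19/(84*r - 168) + C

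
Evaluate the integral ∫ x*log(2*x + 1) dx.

x**2*log(2*x + 1)/2 - x**2/4 + x/4 - log(2*x + 1)/8 + C

Use integration by parts with u = log(2*x + 1), dv = x dx.
Then du = 2/(2*x + 1) dx and v = x**2/2.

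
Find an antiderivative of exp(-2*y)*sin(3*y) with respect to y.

-2*exp(-2*y)*sin(3*y)/13 - 3*exp(-2*y)*cos(3*y)/13 + C

Let I denote the integral. Integrate by parts with u = sin(3*y), dv = exp(-2*y) dy, so v = -exp(-2*y)/2: I = -exp(-2*y)*sin(3*y)/2 + (3/2)·∫ exp(-2*y)*cos(3*y) dy.
Apply parts again with u = cos(3*y), dv = exp(-2*y) dy: ∫ exp(-2*y)*cos(3*y) dy = -exp(-2*y)*cos(3*y)/2 − (3/2)·I. Substituting back brings back I: I = -exp(-2*y)*sin(3*y)/2 - 3*exp(-2*y)*cos(3*y)/4 − (9/4)·I.
Solving for I: (1 + 9/4)·I equals the remaining terms, so I = (4/13)·(-exp(-2*y)*sin(3*y)/2 - 3*exp(-2*y)*cos(3*y)/4).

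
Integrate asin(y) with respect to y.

y*asin(y) + sqrt(-y**2 + 1) + C

Use integration by parts with u = arcsin(y), dv = dy.
Then du = 1/sqrt(-y**2 + 1) dy.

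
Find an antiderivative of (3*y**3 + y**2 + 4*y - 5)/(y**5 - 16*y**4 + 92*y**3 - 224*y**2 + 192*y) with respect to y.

-5*log(y)/192 + 703*log(y - 6)/96 - 405*log(y - 4)/64 - 31*log(y - 2)/32 + 219/(16*y - 64) + C

Factor the denominator: y*(y - 6)*(y - 4)**2*(y - 2).
Partial-fraction decomposition: -31/(32*(y - 2)) - 405/(64*(y - 4)) - 219/(16*(y - 4)**2) + 703/(96*(y - 6)) - 5/(192*y).
Integrate each term; A/(y−a) gives A·log|y−a|; A/(y−a)² gives −A/(y−a).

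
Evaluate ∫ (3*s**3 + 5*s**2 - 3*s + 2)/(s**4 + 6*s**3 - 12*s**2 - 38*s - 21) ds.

Factor the denominator: (s - 3)*(s + 1)**2*(s + 7).
Partial-fraction decomposition: 761/(360*(s + 7)) + 41/(288*(s + 1)) - 7/(24*(s + 1)**2) + 119/(160*(s - 3)).
Integrate each term; A/(s−a) gives A·log|s−a|; A/(s−a)² gives −A/(s−a).

119*log(s - 3)/160 + 41*log(s + 1)/288 + 761*log(s + 7)/360 + 7/(24*s + 24) + C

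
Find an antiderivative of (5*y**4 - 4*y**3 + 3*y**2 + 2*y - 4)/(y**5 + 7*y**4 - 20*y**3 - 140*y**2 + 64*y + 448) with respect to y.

Factor the denominator: (y - 4)*(y - 2)*(y + 2)*(y + 4)*(y + 7).
Partial-fraction decomposition: 4502/(495*(y + 7)) - 131/(24*(y + 4)) + 29/(60*(y + 2)) - 5/(36*(y - 2)) + 269/(264*(y - 4)).
Integrate each term: A/(y−a) contributes A·log|y−a|.

269*log(y - 4)/264 - 5*log(y - 2)/36 + 29*log(y + 2)/60 - 131*log(y + 4)/24 + 4502*log(y + 7)/495 + C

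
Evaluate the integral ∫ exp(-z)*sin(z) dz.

-exp(-z)*sin(z)/2 - exp(-z)*cos(z)/2 + C

Let I denote the integral. Integrate by parts with u = sin(z), dv = exp(-z) dz, so v = -exp(-z): I = -exp(-z)*sin(z) + ∫ exp(-z)*cos(z) dz.
Apply parts again with u = cos(z), dv = exp(-z) dz: ∫ exp(-z)*cos(z) dz = -exp(-z)*cos(z) − I. Substituting back brings back I: I = -exp(-z)*sin(z) - exp(-z)*cos(z) − I.
Solving for I: (1 + 1)·I equals the remaining terms, so I = (1/2)·(-exp(-z)*sin(z) - exp(-z)*cos(z)).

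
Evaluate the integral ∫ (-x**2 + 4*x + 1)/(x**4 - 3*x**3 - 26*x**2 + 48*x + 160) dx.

Factor the denominator: (x - 5)*(x - 4)*(x + 2)*(x + 4).
Partial-fraction decomposition: 31/(144*(x + 4)) - 11/(84*(x + 2)) - 1/(48*(x - 4)) - 4/(63*(x - 5)).
Integrate each term: A/(x−a) contributes A·log|x−a|.

-4*log(x - 5)/63 - log(x - 4)/48 - 11*log(x + 2)/84 + 31*log(x + 4)/144 + C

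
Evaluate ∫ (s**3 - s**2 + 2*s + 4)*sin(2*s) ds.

Use integration by parts with u = s**3 - s**2 + 2*s + 4, dv = sin(2*s) ds, so v = -cos(2*s)/2.
Apply parts 3 times (tabular method): alternate signs, differentiate u down to 0, integrate dv up.

-s**3*cos(2*s)/2 + 3*s**2*sin(2*s)/4 + s**2*cos(2*s)/2 - s*sin(2*s)/2 - s*cos(2*s)/4 + sin(2*s)/8 - 9*cos(2*s)/4 + C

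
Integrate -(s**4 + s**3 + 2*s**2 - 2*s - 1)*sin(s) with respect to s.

s**4*cos(s) - 4*s**3*sin(s) + s**3*cos(s) - 3*s**2*sin(s) - 10*s**2*cos(s) + 20*s*sin(s) - 8*s*cos(s) + 8*sin(s) + 19*cos(s) + C

Use integration by parts with u = s**4 + s**3 + 2*s**2 - 2*s - 1, dv = -sin(s) ds, so v = cos(s).
Apply parts 4 times (tabular method): alternate signs, differentiate u down to 0, integrate dv up.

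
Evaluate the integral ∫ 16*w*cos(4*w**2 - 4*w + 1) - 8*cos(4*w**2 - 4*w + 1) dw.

2*sin(4*w**2 - 4*w + 1) + C

Let u = 4*w**2 - 4*w + 1, so du = (8*w - 4) dw.
Rewriting, the integral becomes 2·∫ cos(u) du = 2·sin(u).
Substituting back, u = 4*w**2 - 4*w + 1.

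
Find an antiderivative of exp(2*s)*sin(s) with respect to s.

Let I denote the integral. Integrate by parts with u = sin(s), dv = exp(2*s) ds, so v = exp(2*s)/2: I = exp(2*s)*sin(s)/2 − (1/2)·∫ exp(2*s)*cos(s) ds.
Apply parts again with u = cos(s), dv = exp(2*s) ds: ∫ exp(2*s)*cos(s) ds = exp(2*s)*cos(s)/2 + (1/2)·I. Substituting back brings back I: I = exp(2*s)*sin(s)/2 - exp(2*s)*cos(s)/4 − (1/4)·I.
Solving for I: (1 + 1/4)·I equals the remaining terms, so I = (4/5)·(exp(2*s)*sin(s)/2 - exp(2*s)*cos(s)/4).

2*exp(2*s)*sin(s)/5 - exp(2*s)*cos(s)/5 + C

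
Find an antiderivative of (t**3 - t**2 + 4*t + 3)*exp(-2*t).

Use integration by parts with u = t**3 - t**2 + 4*t + 3, dv = exp(-2*t) dt, so v = -exp(-2*t)/2.
Apply parts 3 times (tabular method): alternate signs, differentiate u down to 0, integrate dv up.

(-4*t**3 - 2*t**2 - 18*t - 21)*exp(-2*t)/8 + C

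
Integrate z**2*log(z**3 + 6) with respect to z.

Let u = z**3 + 6, so du = (3*z**2) dz.
The integral becomes (1/3)·∫ log(u) du; integrate by parts with u′=log(u), dv′=du.

z**3*log(z**3 + 6)/3 - z**3/3 + 2*log(z**3 + 6) + C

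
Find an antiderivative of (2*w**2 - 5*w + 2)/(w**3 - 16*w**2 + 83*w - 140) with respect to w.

Factor the denominator: (w - 7)*(w - 5)*(w - 4).
Partial-fraction decomposition: 14/(3*(w - 4)) - 27/(2*(w - 5)) + 65/(6*(w - 7)).
Integrate each term: A/(w−a) contributes A·log|w−a|.

65*log(w - 7)/6 - 27*log(w - 5)/2 + 14*log(w - 4)/3 + C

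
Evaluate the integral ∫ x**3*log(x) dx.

Use integration by parts with u = log(x), dv = x**3 dx.
Then du = 1/x dx and v = x**4/4.

x**4*log(x)/4 - x**4/16 + C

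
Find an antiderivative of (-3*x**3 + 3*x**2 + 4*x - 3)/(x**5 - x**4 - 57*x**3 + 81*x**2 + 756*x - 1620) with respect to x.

Factor the denominator: (x - 6)*(x - 3)**2*(x + 5)*(x + 6).
Partial-fraction decomposition: 3/(4*(x + 6)) - 427/(704*(x + 5)) + 169/(576*(x - 3)) + 5/(24*(x - 3)**2) - 173/(396*(x - 6)).
Integrate each term; A/(x−a) gives A·log|x−a|; A/(x−a)² gives −A/(x−a).

-173*log(x - 6)/396 + 169*log(x - 3)/576 - 427*log(x + 5)/704 + 3*log(x + 6)/4 - 5/(24*x - 72) + C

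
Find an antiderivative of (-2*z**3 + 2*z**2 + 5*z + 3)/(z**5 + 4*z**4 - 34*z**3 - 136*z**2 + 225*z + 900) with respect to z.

-43*log(z - 5)/360 + 3*log(z - 3)/112 + 5*log(z + 3)/8 - 143*log(z + 4)/63 + 139*log(z + 5)/80 + C

Factor the denominator: (z - 5)*(z - 3)*(z + 3)*(z + 4)*(z + 5).
Partial-fraction decomposition: 139/(80*(z + 5)) - 143/(63*(z + 4)) + 5/(8*(z + 3)) + 3/(112*(z - 3)) - 43/(360*(z - 5)).
Integrate each term: A/(z−a) contributes A·log|z−a|.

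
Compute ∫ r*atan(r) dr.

r**2*atan(r)/2 - r/2 + atan(r)/2 + C

Use integration by parts with u = arctan(r), dv = r dr.
Then du = 1/(r**2 + 1) dr.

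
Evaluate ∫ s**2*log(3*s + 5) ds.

Use integration by parts with u = log(3*s + 5), dv = s**2 ds.
Then du = 3/(3*s + 5) ds and v = s**3/3.

s**3*log(3*s + 5)/3 - s**3/9 + 5*s**2/18 - 25*s/27 + 125*log(3*s + 5)/81 + C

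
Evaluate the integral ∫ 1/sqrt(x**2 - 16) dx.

log(x + sqrt(x**2 - 16)) + C

Substitute x = 4·sec(θ), so dx = 4·sec(θ)*tan(θ) dθ and the radical becomes sqrt(x**2 - 16) = 4·tan(θ) by the Pythagorean identity.
Integrate the resulting trig expression in θ, then back-substitute sec(θ) = x/4, tan(θ) = sqrt(x**2 - 16)/4 (absorbing any constant into C).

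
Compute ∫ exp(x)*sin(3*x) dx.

Let I denote the integral. Integrate by parts with u = sin(3*x), dv = exp(x) dx, so v = exp(x): I = exp(x)*sin(3*x) − 3·∫ exp(x)*cos(3*x) dx.
Apply parts again with u = cos(3*x), dv = exp(x) dx: ∫ exp(x)*cos(3*x) dx = exp(x)*cos(3*x) + 3·I. Substituting back brings back I: I = exp(x)*sin(3*x) - 3*exp(x)*cos(3*x) − 9·I.
Solving for I: (1 + 9)·I equals the remaining terms, so I = (1/10)·(exp(x)*sin(3*x) - 3*exp(x)*cos(3*x)).

exp(x)*sin(3*x)/10 - 3*exp(x)*cos(3*x)/10 + C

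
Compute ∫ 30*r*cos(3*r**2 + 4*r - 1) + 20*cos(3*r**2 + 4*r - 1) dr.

5*sin(3*r**2 + 4*r - 1) + C

Let u = 3*r**2 + 4*r - 1, so du = (6*r + 4) dr.
Rewriting, the integral becomes 5·∫ cos(u) du = 5·sin(u).
Substituting back, u = 3*r**2 + 4*r - 1.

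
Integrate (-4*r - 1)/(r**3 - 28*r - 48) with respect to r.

-5*log(r - 6)/16 - 7*log(r + 2)/16 + 3*log(r + 4)/4 + C

Factor the denominator: (r - 6)*(r + 2)*(r + 4).
Partial-fraction decomposition: 3/(4*(r + 4)) - 7/(16*(r + 2)) - 5/(16*(r - 6)).
Integrate each term: A/(r−a) contributes A·log|r−a|.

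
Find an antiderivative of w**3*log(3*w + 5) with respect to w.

w**4*log(3*w + 5)/4 - w**4/16 + 5*w**3/36 - 25*w**2/72 + 125*w/108 - 625*log(3*w + 5)/324 + C

Use integration by parts with u = log(3*w + 5), dv = w**3 dw.
Then du = 3/(3*w + 5) dw and v = w**4/4.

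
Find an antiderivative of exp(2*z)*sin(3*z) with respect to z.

Let I denote the integral. Integrate by parts with u = sin(3*z), dv = exp(2*z) dz, so v = exp(2*z)/2: I = exp(2*z)*sin(3*z)/2 − (3/2)·∫ exp(2*z)*cos(3*z) dz.
Apply parts again with u = cos(3*z), dv = exp(2*z) dz: ∫ exp(2*z)*cos(3*z) dz = exp(2*z)*cos(3*z)/2 + (3/2)·I. Substituting back brings back I: I = exp(2*z)*sin(3*z)/2 - 3*exp(2*z)*cos(3*z)/4 − (9/4)·I.
Solving for I: (1 + 9/4)·I equals the remaining terms, so I = (4/13)·(exp(2*z)*sin(3*z)/2 - 3*exp(2*z)*cos(3*z)/4).

2*exp(2*z)*sin(3*z)/13 - 3*exp(2*z)*cos(3*z)/13 + C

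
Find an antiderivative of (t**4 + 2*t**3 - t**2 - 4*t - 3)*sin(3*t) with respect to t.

-t**4*cos(3*t)/3 + 4*t**3*sin(3*t)/9 - 2*t**3*cos(3*t)/3 + 2*t**2*sin(3*t)/3 + 7*t**2*cos(3*t)/9 - 14*t*sin(3*t)/27 + 16*t*cos(3*t)/9 - 16*sin(3*t)/27 + 67*cos(3*t)/81 + C

Use integration by parts with u = t**4 + 2*t**3 - t**2 - 4*t - 3, dv = sin(3*t) dt, so v = -cos(3*t)/3.
Apply parts 4 times (tabular method): alternate signs, differentiate u down to 0, integrate dv up.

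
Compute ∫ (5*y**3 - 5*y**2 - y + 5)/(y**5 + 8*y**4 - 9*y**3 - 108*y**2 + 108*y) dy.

Factor the denominator: y*(y - 3)*(y - 1)*(y + 6)**2.
Partial-fraction decomposition: -9277/(47628*(y + 6)) + 1249/(378*(y + 6)**2) - 2/(49*(y - 1)) + 46/(243*(y - 3)) + 5/(108*y).
Integrate each term; A/(y−a) gives A·log|y−a|; A/(y−a)² gives −A/(y−a).

5*log(y)/108 + 46*log(y - 3)/243 - 2*log(y - 1)/49 - 9277*log(y + 6)/47628 - 1249/(378*y + 2268) + C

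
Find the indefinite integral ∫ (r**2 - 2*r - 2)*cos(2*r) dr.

r**2*sin(2*r)/2 - r*sin(2*r) + r*cos(2*r)/2 - 5*sin(2*r)/4 - cos(2*r)/2 + C

Use integration by parts with u = r**2 - 2*r - 2, dv = cos(2*r) dr, so v = sin(2*r)/2.
Apply parts 2 times (tabular method): alternate signs, differentiate u down to 0, integrate dv up.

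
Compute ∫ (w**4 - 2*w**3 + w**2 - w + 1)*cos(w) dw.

Use integration by parts with u = w**4 - 2*w**3 + w**2 - w + 1, dv = cos(w) dw, so v = sin(w).
Apply parts 4 times (tabular method): alternate signs, differentiate u down to 0, integrate dv up.

w**4*sin(w) - 2*w**3*sin(w) + 4*w**3*cos(w) - 11*w**2*sin(w) - 6*w**2*cos(w) + 11*w*sin(w) - 22*w*cos(w) + 23*sin(w) + 11*cos(w) + C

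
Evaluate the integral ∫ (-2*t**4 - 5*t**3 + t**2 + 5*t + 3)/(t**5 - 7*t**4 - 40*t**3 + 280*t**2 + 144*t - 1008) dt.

-1286*log(t - 7)/117 + 1201*log(t - 6)/128 - 11*log(t - 2)/128 - 5*log(t + 2)/1152 - 501*log(t + 6)/1664 + C

Factor the denominator: (t - 7)*(t - 6)*(t - 2)*(t + 2)*(t + 6).
Partial-fraction decomposition: -501/(1664*(t + 6)) - 5/(1152*(t + 2)) - 11/(128*(t - 2)) + 1201/(128*(t - 6)) - 1286/(117*(t - 7)).
Integrate each term: A/(t−a) contributes A·log|t−a|.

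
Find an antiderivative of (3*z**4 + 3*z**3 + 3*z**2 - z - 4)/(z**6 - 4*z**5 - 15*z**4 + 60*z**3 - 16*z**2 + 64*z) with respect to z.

Factor the denominator: z*(z - 4)**2*(z + 4)*(z**2 + 1).
Partial-fraction decomposition: 4*(3*z - 5)/(289*(z**2 + 1)) - 39/(272*(z + 4)) + 95/(578*(z - 4)) + 125/(68*(z - 4)**2) - 1/(16*z).
Integrate each term; A/(z−a) gives A·log|z−a|; the (Bz+D)/(z²+p²) term gives a log and an atan.

-log(z)/16 + 95*log(z - 4)/578 - 39*log(z + 4)/272 + 6*log(z**2 + 1)/289 - 20*atan(z)/289 - 125/(68*z - 272) + C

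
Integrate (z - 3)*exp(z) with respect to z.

(z - 4)*exp(z) + C

Use integration by parts with u = z - 3, dv = exp(z) dz, so v = exp(z).
Apply parts 1 times (tabular method): alternate signs, differentiate u down to 0, integrate dv up.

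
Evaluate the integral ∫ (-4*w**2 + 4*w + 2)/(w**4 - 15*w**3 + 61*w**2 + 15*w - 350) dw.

Factor the denominator: (w - 7)*(w - 5)**2*(w + 2).
Partial-fraction decomposition: 22/(441*(w + 2)) + 447/(98*(w - 5)) + 39/(7*(w - 5)**2) - 83/(18*(w - 7)).
Integrate each term; A/(w−a) gives A·log|w−a|; A/(w−a)² gives −A/(w−a).

-83*log(w - 7)/18 + 447*log(w - 5)/98 + 22*log(w + 2)/441 - 39/(7*w - 35) + C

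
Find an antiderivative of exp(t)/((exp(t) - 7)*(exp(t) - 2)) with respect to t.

log(exp(t) - 7)/5 - log(exp(t) - 2)/5 + C

Let u = e^t, du = e^t dt.
The integral becomes ∫ du/((u-7)(u-2)); decompose into partial fractions.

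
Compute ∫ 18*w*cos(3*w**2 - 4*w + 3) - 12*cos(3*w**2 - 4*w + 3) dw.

Let u = 3*w**2 - 4*w + 3, so du = (6*w - 4) dw.
Rewriting, the integral becomes 3·∫ cos(u) du = 3·sin(u).
Substituting back, u = 3*w**2 - 4*w + 3.

3*sin(3*w**2 - 4*w + 3) + C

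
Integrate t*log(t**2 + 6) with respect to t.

Let u = t**2 + 6, so du = (2*t) dt.
The integral becomes (1/2)·∫ log(u) du; integrate by parts with u′=log(u), dv′=du.

t**2*log(t**2 + 6)/2 - t**2/2 + 3*log(t**2 + 6) + C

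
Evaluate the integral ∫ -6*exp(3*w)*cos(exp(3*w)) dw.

-2*sin(exp(3*w)) + C

Let u = exp(3*w), so du = (3*exp(3*w)) dw.
Rewriting, the integral becomes -2·∫ cos(u) du = -2·sin(u).
Substituting back, u = exp(3*w).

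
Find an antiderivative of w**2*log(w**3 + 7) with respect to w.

Let u = w**3 + 7, so du = (3*w**2) dw.
The integral becomes (1/3)·∫ log(u) du; integrate by parts with u′=log(u), dv′=du.

w**3*log(w**3 + 7)/3 - w**3/3 + 7*log(w**3 + 7)/3 + C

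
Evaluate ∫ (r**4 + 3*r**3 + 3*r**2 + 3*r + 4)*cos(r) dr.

r**4*sin(r) + 3*r**3*sin(r) + 4*r**3*cos(r) - 9*r**2*sin(r) + 9*r**2*cos(r) - 15*r*sin(r) - 18*r*cos(r) + 22*sin(r) - 15*cos(r) + C

Use integration by parts with u = r**4 + 3*r**3 + 3*r**2 + 3*r + 4, dv = cos(r) dr, so v = sin(r).
Apply parts 4 times (tabular method): alternate signs, differentiate u down to 0, integrate dv up.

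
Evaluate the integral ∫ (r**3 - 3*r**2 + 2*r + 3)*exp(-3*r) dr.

(-9*r**3 + 18*r**2 - 6*r - 29)*exp(-3*r)/27 + C

Use integration by parts with u = r**3 - 3*r**2 + 2*r + 3, dv = exp(-3*r) dr, so v = -exp(-3*r)/3.
Apply parts 3 times (tabular method): alternate signs, differentiate u down to 0, integrate dv up.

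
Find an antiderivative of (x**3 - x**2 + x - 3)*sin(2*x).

-x**3*cos(2*x)/2 + 3*x**2*sin(2*x)/4 + x**2*cos(2*x)/2 - x*sin(2*x)/2 + x*cos(2*x)/4 - sin(2*x)/8 + 5*cos(2*x)/4 + C

Use integration by parts with u = x**3 - x**2 + x - 3, dv = sin(2*x) dx, so v = -cos(2*x)/2.
Apply parts 3 times (tabular method): alternate signs, differentiate u down to 0, integrate dv up.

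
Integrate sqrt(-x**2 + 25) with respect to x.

Substitute x = 5·sin(θ), so dx = 5·cos(θ) dθ and the radical becomes sqrt(-x**2 + 25) = 5·cos(θ) by the Pythagorean identity.
Integrate the resulting trig expression in θ, then back-substitute θ = asin(x/5), sin(θ) = x/5, cos(θ) = sqrt(-x**2 + 25)/5 (absorbing any constant into C).

x*sqrt(-x**2 + 25)/2 + 25*asin(x/5)/2 + C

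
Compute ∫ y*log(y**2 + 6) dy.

y**2*log(y**2 + 6)/2 - y**2/2 + 3*log(y**2 + 6) + C

Let u = y**2 + 6, so du = (2*y) dy.
The integral becomes (1/2)·∫ log(u) du; integrate by parts with u′=log(u), dv′=du.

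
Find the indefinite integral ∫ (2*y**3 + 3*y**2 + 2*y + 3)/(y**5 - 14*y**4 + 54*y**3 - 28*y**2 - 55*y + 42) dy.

425*log(y - 7)/144 - 111*log(y - 6)/35 + 19*log(y - 1)/90 + log(y + 1)/112 - 1/(6*y - 6) + C

Factor the denominator: (y - 7)*(y - 6)*(y - 1)**2*(y + 1).
Partial-fraction decomposition: 1/(112*(y + 1)) + 19/(90*(y - 1)) + 1/(6*(y - 1)**2) - 111/(35*(y - 6)) + 425/(144*(y - 7)).
Integrate each term; A/(y−a) gives A·log|y−a|; A/(y−a)² gives −A/(y−a).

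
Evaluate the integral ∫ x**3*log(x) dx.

Use integration by parts with u = log(x), dv = x**3 dx.
Then du = 1/x dx and v = x**4/4.

x**4*log(x)/4 - x**4/16 + C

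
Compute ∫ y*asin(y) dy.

Use integration by parts with u = arcsin(y), dv = y dy.
Then du = 1/sqrt(-y**2 + 1) dy.

y**2*asin(y)/2 + y*sqrt(-y**2 + 1)/4 - asin(y)/4 + C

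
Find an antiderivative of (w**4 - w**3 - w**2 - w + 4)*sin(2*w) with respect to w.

Use integration by parts with u = w**4 - w**3 - w**2 - w + 4, dv = sin(2*w) dw, so v = -cos(2*w)/2.
Apply parts 4 times (tabular method): alternate signs, differentiate u down to 0, integrate dv up.

-w**4*cos(2*w)/2 + w**3*sin(2*w) + w**3*cos(2*w)/2 - 3*w**2*sin(2*w)/4 + 2*w**2*cos(2*w) - 2*w*sin(2*w) - w*cos(2*w)/4 + sin(2*w)/8 - 3*cos(2*w) + C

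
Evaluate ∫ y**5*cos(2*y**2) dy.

y**4*sin(2*y**2)/4 + y**2*cos(2*y**2)/4 - sin(2*y**2)/8 + C

Let u = y², du = 2y dy; rewrite as (1/2)∫ u^2·cos(2u) du.
Now integrate by parts 2 times.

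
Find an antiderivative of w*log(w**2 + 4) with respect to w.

Let u = w**2 + 4, so du = (2*w) dw.
The integral becomes (1/2)·∫ log(u) du; integrate by parts with u′=log(u), dv′=du.

w**2*log(w**2 + 4)/2 - w**2/2 + 2*log(w**2 + 4) + C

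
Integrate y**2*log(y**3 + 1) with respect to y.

y**3*log(y**3 + 1)/3 - y**3/3 + log(y**3 + 1)/3 + C

Let u = y**3 + 1, so du = (3*y**2) dy.
The integral becomes (1/3)·∫ log(u) du; integrate by parts with u′=log(u), dv′=du.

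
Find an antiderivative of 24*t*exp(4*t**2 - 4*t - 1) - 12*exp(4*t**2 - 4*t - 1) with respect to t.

3*exp(4*t**2 - 4*t - 1) + C

Let u = 4*t**2 - 4*t - 1, so du = (8*t - 4) dt.
Rewriting, the integral becomes 3·∫ e^u du = 3·e^u.
Substituting back, u = 4*t**2 - 4*t - 1.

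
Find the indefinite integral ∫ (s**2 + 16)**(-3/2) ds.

s/(16*sqrt(s**2 + 16)) + C

Substitute s = 4·tan(θ), so ds = 4·sec(θ)^2 dθ and the radical becomes sqrt(s**2 + 16) = 4·sec(θ) by the Pythagorean identity.
Integrate the resulting trig expression in θ, then back-substitute tan(θ) = s/4, sec(θ) = sqrt(s**2 + 16)/4 (absorbing any constant into C).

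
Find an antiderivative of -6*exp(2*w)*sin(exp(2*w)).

3*cos(exp(2*w)) + C

Let u = exp(2*w), so du = (2*exp(2*w)) dw.
Rewriting, the integral becomes -3·∫ sin(u) du = -3·-cos(u).
Substituting back, u = exp(2*w).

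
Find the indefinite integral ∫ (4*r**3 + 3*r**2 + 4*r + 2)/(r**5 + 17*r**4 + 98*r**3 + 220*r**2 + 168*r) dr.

Factor the denominator: r*(r + 2)**2*(r + 6)*(r + 7).
Partial-fraction decomposition: -1251/(175*(r + 7)) + 389/(48*(r + 6)) - 387/(400*(r + 2)) + 13/(20*(r + 2)**2) + 1/(84*r).
Integrate each term; A/(r−a) gives A·log|r−a|; A/(r−a)² gives −A/(r−a).

log(r)/84 - 387*log(r + 2)/400 + 389*log(r + 6)/48 - 1251*log(r + 7)/175 - 13/(20*r + 40) + C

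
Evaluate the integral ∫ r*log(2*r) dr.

Use integration by parts with u = log(2*r), dv = r dr.
Then du = 1/r dr and v = r**2/2.

r**2*(log(r) + log(2))/2 - r**2/4 + C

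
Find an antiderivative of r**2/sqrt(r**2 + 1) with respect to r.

Substitute r = tan(θ), so dr = sec(θ)^2 dθ and the radical becomes sqrt(r**2 + 1) = sec(θ) by the Pythagorean identity.
Integrate the resulting trig expression in θ, then back-substitute tan(θ) = r, sec(θ) = sqrt(r**2 + 1) (absorbing any constant into C).

r*sqrt(r**2 + 1)/2 - log(r + sqrt(r**2 + 1))/2 + C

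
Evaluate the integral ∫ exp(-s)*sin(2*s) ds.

Let I denote the integral. Integrate by parts with u = sin(2*s), dv = exp(-s) ds, so v = -exp(-s): I = -exp(-s)*sin(2*s) + 2·∫ exp(-s)*cos(2*s) ds.
Apply parts again with u = cos(2*s), dv = exp(-s) ds: ∫ exp(-s)*cos(2*s) ds = -exp(-s)*cos(2*s) − 2·I. Substituting back brings back I: I = -exp(-s)*sin(2*s) - 2*exp(-s)*cos(2*s) − 4·I.
Solving for I: (1 + 4)·I equals the remaining terms, so I = (1/5)·(-exp(-s)*sin(2*s) - 2*exp(-s)*cos(2*s)).

-exp(-s)*sin(2*s)/5 - 2*exp(-s)*cos(2*s)/5 + C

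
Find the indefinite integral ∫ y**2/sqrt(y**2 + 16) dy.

Substitute y = 4·tan(θ), so dy = 4·sec(θ)^2 dθ and the radical becomes sqrt(y**2 + 16) = 4·sec(θ) by the Pythagorean identity.
Integrate the resulting trig expression in θ, then back-substitute tan(θ) = y/4, sec(θ) = sqrt(y**2 + 16)/4 (absorbing any constant into C).

y*sqrt(y**2 + 16)/2 - 8*log(y + sqrt(y**2 + 16)) + C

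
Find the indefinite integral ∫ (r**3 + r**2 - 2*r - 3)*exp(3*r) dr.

Use integration by parts with u = r**3 + r**2 - 2*r - 3, dv = exp(3*r) dr, so v = exp(3*r)/3.
Apply parts 3 times (tabular method): alternate signs, differentiate u down to 0, integrate dv up.

(3*r**3 - 6*r - 7)*exp(3*r)/9 + C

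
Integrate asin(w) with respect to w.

Use integration by parts with u = arcsin(w), dv = dw.
Then du = 1/sqrt(-w**2 + 1) dw.

w*asin(w) + sqrt(-w**2 + 1) + C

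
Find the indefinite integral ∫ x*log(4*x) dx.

x**2*(log(x) + 2*log(2))/2 - x**2/4 + C

Use integration by parts with u = log(4*x), dv = x dx.
Then du = 1/x dx and v = x**2/2.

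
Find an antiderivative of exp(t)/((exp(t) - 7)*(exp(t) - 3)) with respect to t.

Let u = e^t, du = e^t dt.
The integral becomes ∫ du/((u-7)(u-3)); decompose into partial fractions.

log(exp(t) - 7)/4 - log(exp(t) - 3)/4 + C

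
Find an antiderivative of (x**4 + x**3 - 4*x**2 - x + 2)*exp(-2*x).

Use integration by parts with u = x**4 + x**3 - 4*x**2 - x + 2, dv = exp(-2*x) dx, so v = -exp(-2*x)/2.
Apply parts 4 times (tabular method): alternate signs, differentiate u down to 0, integrate dv up.

(-4*x**4 - 12*x**3 - 2*x**2 + 2*x - 7)*exp(-2*x)/8 + C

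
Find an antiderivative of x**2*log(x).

x**3*log(x)/3 - x**3/9 + C

Use integration by parts with u = log(x), dv = x**2 dx.
Then du = 1/x dx and v = x**3/3.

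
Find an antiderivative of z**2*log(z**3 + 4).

z**3*log(z**3 + 4)/3 - z**3/3 + 4*log(z**3 + 4)/3 + C

Let u = z**3 + 4, so du = (3*z**2) dz.
The integral becomes (1/3)·∫ log(u) du; integrate by parts with u′=log(u), dv′=du.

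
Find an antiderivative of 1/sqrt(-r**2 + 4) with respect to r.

asin(r/2) + C

Substitute r = 2·sin(θ), so dr = 2·cos(θ) dθ and the radical becomes sqrt(-r**2 + 4) = 2·cos(θ) by the Pythagorean identity.
Integrate the resulting trig expression in θ, then back-substitute θ = asin(r/2), sin(θ) = r/2, cos(θ) = sqrt(-r**2 + 4)/2 (absorbing any constant into C).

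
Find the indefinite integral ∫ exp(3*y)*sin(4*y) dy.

3*exp(3*y)*sin(4*y)/25 - 4*exp(3*y)*cos(4*y)/25 + C

Let I denote the integral. Integrate by parts with u = sin(4*y), dv = exp(3*y) dy, so v = exp(3*y)/3: I = exp(3*y)*sin(4*y)/3 − (4/3)·∫ exp(3*y)*cos(4*y) dy.
Apply parts again with u = cos(4*y), dv = exp(3*y) dy: ∫ exp(3*y)*cos(4*y) dy = exp(3*y)*cos(4*y)/3 + (4/3)·I. Substituting back brings back I: I = exp(3*y)*sin(4*y)/3 - 4*exp(3*y)*cos(4*y)/9 − (16/9)·I.
Solving for I: (1 + 16/9)·I equals the remaining terms, so I = (9/25)·(exp(3*y)*sin(4*y)/3 - 4*exp(3*y)*cos(4*y)/9).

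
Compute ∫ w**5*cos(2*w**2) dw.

w**4*sin(2*w**2)/4 + w**2*cos(2*w**2)/4 - sin(2*w**2)/8 + C

Let u = w², du = 2w dw; rewrite as (1/2)∫ u^2·cos(2u) du.
Now integrate by parts 2 times.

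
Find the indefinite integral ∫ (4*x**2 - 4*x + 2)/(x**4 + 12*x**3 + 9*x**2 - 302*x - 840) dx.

Factor the denominator: (x - 5)*(x + 4)*(x + 6)*(x + 7).
Partial-fraction decomposition: -113/(18*(x + 7)) + 85/(11*(x + 6)) - 41/(27*(x + 4)) + 41/(594*(x - 5)).
Integrate each term: A/(x−a) contributes A·log|x−a|.

41*log(x - 5)/594 - 41*log(x + 4)/27 + 85*log(x + 6)/11 - 113*log(x + 7)/18 + C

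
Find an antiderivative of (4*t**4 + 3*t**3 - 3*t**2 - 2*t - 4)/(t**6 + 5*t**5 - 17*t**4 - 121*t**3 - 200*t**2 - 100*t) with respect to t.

Factor the denominator: t*(t - 5)*(t + 1)*(t + 2)**2*(t + 5).
Partial-fraction decomposition: -257/(225*(t + 5)) + 68/(63*(t + 2)) - 2/(3*(t + 2)**2) - 1/(6*(t + 1)) + 199/(1050*(t - 5)) + 1/(25*t).
Integrate each term; A/(t−a) gives A·log|t−a|; A/(t−a)² gives −A/(t−a).

log(t)/25 + 199*log(t - 5)/1050 - log(t + 1)/6 + 68*log(t + 2)/63 - 257*log(t + 5)/225 + 2/(3*t + 6) + C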